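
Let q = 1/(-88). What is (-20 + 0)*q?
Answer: 5/22 ≈ 0.22727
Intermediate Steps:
q = -1/88 ≈ -0.011364
(-20 + 0)*q = (-20 + 0)*(-1/88) = -20*(-1/88) = 5/22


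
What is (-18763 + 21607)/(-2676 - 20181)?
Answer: -948/7619 ≈ -0.12443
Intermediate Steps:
(-18763 + 21607)/(-2676 - 20181) = 2844/(-22857) = 2844*(-1/22857) = -948/7619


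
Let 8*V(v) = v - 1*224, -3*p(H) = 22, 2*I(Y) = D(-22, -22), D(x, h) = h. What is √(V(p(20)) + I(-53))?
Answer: I*√1437/6 ≈ 6.318*I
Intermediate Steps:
I(Y) = -11 (I(Y) = (½)*(-22) = -11)
p(H) = -22/3 (p(H) = -⅓*22 = -22/3)
V(v) = -28 + v/8 (V(v) = (v - 1*224)/8 = (v - 224)/8 = (-224 + v)/8 = -28 + v/8)
√(V(p(20)) + I(-53)) = √((-28 + (⅛)*(-22/3)) - 11) = √((-28 - 11/12) - 11) = √(-347/12 - 11) = √(-479/12) = I*√1437/6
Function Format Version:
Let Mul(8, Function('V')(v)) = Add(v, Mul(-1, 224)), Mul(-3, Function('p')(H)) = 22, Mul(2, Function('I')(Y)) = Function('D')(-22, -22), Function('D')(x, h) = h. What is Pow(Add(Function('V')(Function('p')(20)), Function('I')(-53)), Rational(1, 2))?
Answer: Mul(Rational(1, 6), I, Pow(1437, Rational(1, 2))) ≈ Mul(6.3180, I)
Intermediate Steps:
Function('I')(Y) = -11 (Function('I')(Y) = Mul(Rational(1, 2), -22) = -11)
Function('p')(H) = Rational(-22, 3) (Function('p')(H) = Mul(Rational(-1, 3), 22) = Rational(-22, 3))
Function('V')(v) = Add(-28, Mul(Rational(1, 8), v)) (Function('V')(v) = Mul(Rational(1, 8), Add(v, Mul(-1, 224))) = Mul(Rational(1, 8), Add(v, -224)) = Mul(Rational(1, 8), Add(-224, v)) = Add(-28, Mul(Rational(1, 8), v)))
Pow(Add(Function('V')(Function('p')(20)), Function('I')(-53)), Rational(1, 2)) = Pow(Add(Add(-28, Mul(Rational(1, 8), Rational(-22, 3))), -11), Rational(1, 2)) = Pow(Add(Add(-28, Rational(-11, 12)), -11), Rational(1, 2)) = Pow(Add(Rational(-347, 12), -11), Rational(1, 2)) = Pow(Rational(-479, 12), Rational(1, 2)) = Mul(Rational(1, 6), I, Pow(1437, Rational(1, 2)))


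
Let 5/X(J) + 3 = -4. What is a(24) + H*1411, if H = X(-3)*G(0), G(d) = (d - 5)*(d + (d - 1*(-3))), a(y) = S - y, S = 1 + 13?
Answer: 105755/7 ≈ 15108.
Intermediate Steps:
S = 14
X(J) = -5/7 (X(J) = 5/(-3 - 4) = 5/(-7) = 5*(-1/7) = -5/7)
a(y) = 14 - y
G(d) = (-5 + d)*(3 + 2*d) (G(d) = (-5 + d)*(d + (d + 3)) = (-5 + d)*(d + (3 + d)) = (-5 + d)*(3 + 2*d))
H = 75/7 (H = -5*(-15 - 7*0 + 2*0**2)/7 = -5*(-15 + 0 + 2*0)/7 = -5*(-15 + 0 + 0)/7 = -5/7*(-15) = 75/7 ≈ 10.714)
a(24) + H*1411 = (14 - 1*24) + (75/7)*1411 = (14 - 24) + 105825/7 = -10 + 105825/7 = 105755/7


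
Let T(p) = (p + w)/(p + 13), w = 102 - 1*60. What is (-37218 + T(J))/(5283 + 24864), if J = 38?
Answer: -1898038/1537497 ≈ -1.2345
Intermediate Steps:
w = 42 (w = 102 - 60 = 42)
T(p) = (42 + p)/(13 + p) (T(p) = (p + 42)/(p + 13) = (42 + p)/(13 + p))
(-37218 + T(J))/(5283 + 24864) = (-37218 + (42 + 38)/(13 + 38))/(5283 + 24864) = (-37218 + 80/51)/30147 = (-37218 + (1/51)*80)*(1/30147) = (-37218 + 80/51)*(1/30147) = -1898038/51*1/30147 = -1898038/1537497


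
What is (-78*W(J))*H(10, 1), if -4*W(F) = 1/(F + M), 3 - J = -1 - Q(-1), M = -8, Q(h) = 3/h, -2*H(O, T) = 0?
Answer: 0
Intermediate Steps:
H(O, T) = 0 (H(O, T) = -½*0 = 0)
J = 1 (J = 3 - (-1 - 3/(-1)) = 3 - (-1 - 3*(-1)) = 3 - (-1 - 1*(-3)) = 3 - (-1 + 3) = 3 - 1*2 = 3 - 2 = 1)
W(F) = -1/(4*(-8 + F)) (W(F) = -1/(4*(F - 8)) = -1/(4*(-8 + F)))
(-78*W(J))*H(10, 1) = -(-78)/(-32 + 4*1)*0 = -(-78)/(-32 + 4)*0 = -(-78)/(-28)*0 = -(-78)*(-1)/28*0 = -78*1/28*0 = -39/14*0 = 0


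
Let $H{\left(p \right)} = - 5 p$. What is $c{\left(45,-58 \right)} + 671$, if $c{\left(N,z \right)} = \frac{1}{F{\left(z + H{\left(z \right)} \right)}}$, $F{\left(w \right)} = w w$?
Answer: $\frac{36115905}{53824} \approx 671.0$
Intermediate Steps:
$F{\left(w \right)} = w^{2}$
$c{\left(N,z \right)} = \frac{1}{16 z^{2}}$ ($c{\left(N,z \right)} = \frac{1}{\left(z - 5 z\right)^{2}} = \frac{1}{\left(- 4 z\right)^{2}} = \frac{1}{16 z^{2}}$)
$c{\left(45,-58 \right)} + 671 = \frac{1}{16 \cdot 3364} + 671 = \frac{1}{16} \cdot \frac{1}{3364} + 671 = \frac{1}{53824} + 671 = \frac{36115905}{53824}$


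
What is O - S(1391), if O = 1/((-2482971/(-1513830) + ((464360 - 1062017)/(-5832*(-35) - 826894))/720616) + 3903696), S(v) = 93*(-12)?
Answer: 12031415935136391128254444/10780838649081265168889 ≈ 1116.0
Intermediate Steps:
S(v) = -1116
O = 2761699199774320/10780838649081265168889 (O = 1/((-2482971*(-1/1513830) - 597657/(204120 - 826894)*(1/720616)) + 3903696) = 1/((827657/504610 - 597657/(-622774)*(1/720616)) + 3903696) = 1/((827657/504610 - 597657*(-1/622774)*(1/720616)) + 3903696) = 1/((827657/504610 + (597657/622774)*(1/720616)) + 3903696) = 1/((827657/504610 + 14577/10945875824) + 3903696) = 1/(4529719051282169/2761699199774320 + 3903696) = 1/(10780838649081265168889/2761699199774320) = 2761699199774320/10780838649081265168889 ≈ 2.5617e-7)
O - S(1391) = 2761699199774320/10780838649081265168889 - 1*(-1116) = 2761699199774320/10780838649081265168889 + 1116 = 12031415935136391128254444/10780838649081265168889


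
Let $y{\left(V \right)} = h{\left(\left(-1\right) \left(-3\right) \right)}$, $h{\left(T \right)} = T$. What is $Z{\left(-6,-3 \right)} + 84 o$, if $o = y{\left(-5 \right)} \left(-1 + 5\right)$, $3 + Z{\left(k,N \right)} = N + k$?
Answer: $996$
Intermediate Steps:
$y{\left(V \right)} = 3$ ($y{\left(V \right)} = \left(-1\right) \left(-3\right) = 3$)
$Z{\left(k,N \right)} = -3 + N + k$ ($Z{\left(k,N \right)} = -3 + \left(N + k\right) = -3 + N + k$)
$o = 12$ ($o = 3 \left(-1 + 5\right) = 3 \cdot 4 = 12$)
$Z{\left(-6,-3 \right)} + 84 o = \left(-3 - 3 - 6\right) + 84 \cdot 12 = -12 + 1008 = 996$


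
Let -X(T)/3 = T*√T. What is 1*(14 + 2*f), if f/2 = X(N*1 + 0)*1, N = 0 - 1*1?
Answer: 14 + 12*I ≈ 14.0 + 12.0*I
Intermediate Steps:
N = -1 (N = 0 - 1 = -1)
X(T) = -3*T^(3/2) (X(T) = -3*T*√T = -3*T^(3/2))
f = 6*I (f = 2*(-3*(-1*1 + 0)^(3/2)*1) = 2*(-3*(-1 + 0)^(3/2)*1) = 2*(-(-3)*I*1) = 2*((3*I)*1) = 2*(3*I) = 6*I ≈ 6.0*I)
1*(14 + 2*f) = 1*(14 + 2*(6*I)) = 1*(14 + 12*I) = 14 + 12*I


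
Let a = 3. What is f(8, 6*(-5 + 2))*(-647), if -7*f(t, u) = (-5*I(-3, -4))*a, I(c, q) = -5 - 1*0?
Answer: 48525/7 ≈ 6932.1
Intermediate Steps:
I(c, q) = -5 (I(c, q) = -5 + 0 = -5)
f(t, u) = -75/7 (f(t, u) = -(-5*(-5))*3/7 = -25*3/7 = -⅐*75 = -75/7)
f(8, 6*(-5 + 2))*(-647) = -75/7*(-647) = 48525/7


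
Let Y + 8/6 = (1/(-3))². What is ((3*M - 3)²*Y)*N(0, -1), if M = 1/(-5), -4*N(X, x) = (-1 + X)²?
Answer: 99/25 ≈ 3.9600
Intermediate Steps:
N(X, x) = -(-1 + X)²/4
M = -⅕ ≈ -0.20000
Y = -11/9 (Y = -4/3 + (1/(-3))² = -4/3 + (-⅓)² = -4/3 + ⅑ = -11/9 ≈ -1.2222)
((3*M - 3)²*Y)*N(0, -1) = ((3*(-⅕) - 3)²*(-11/9))*(-(-1 + 0)²/4) = ((-⅗ - 3)²*(-11/9))*(-¼*(-1)²) = ((-18/5)²*(-11/9))*(-¼*1) = ((324/25)*(-11/9))*(-¼) = -396/25*(-¼) = 99/25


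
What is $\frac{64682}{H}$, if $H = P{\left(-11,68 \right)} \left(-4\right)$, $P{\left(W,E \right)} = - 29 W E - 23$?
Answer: $- \frac{32341}{43338} \approx -0.74625$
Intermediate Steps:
$P{\left(W,E \right)} = -23 - 29 E W$ ($P{\left(W,E \right)} = - 29 E W - 23 = -23 - 29 E W$)
$H = -86676$ ($H = \left(-23 - 1972 \left(-11\right)\right) \left(-4\right) = \left(-23 + 21692\right) \left(-4\right) = 21669 \left(-4\right) = -86676$)
$\frac{64682}{H} = \frac{64682}{-86676} = 64682 \left(- \frac{1}{86676}\right) = - \frac{32341}{43338}$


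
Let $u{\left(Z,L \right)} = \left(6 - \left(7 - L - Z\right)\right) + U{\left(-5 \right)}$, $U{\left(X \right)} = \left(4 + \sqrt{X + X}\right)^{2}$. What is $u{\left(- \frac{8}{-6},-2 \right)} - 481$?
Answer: $- \frac{1430}{3} + 8 i \sqrt{10} \approx -476.67 + 25.298 i$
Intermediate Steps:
$U{\left(X \right)} = \left(4 + \sqrt{2} \sqrt{X}\right)^{2}$ ($U{\left(X \right)} = \left(4 + \sqrt{2 X}\right)^{2} = \left(4 + \sqrt{2} \sqrt{X}\right)^{2}$)
$u{\left(Z,L \right)} = -1 + L + Z + \left(4 + i \sqrt{10}\right)^{2}$ ($u{\left(Z,L \right)} = \left(6 - \left(7 - L - Z\right)\right) + \left(4 + \sqrt{2} \sqrt{-5}\right)^{2} = \left(6 - \left(7 - L - Z\right)\right) + \left(4 + \sqrt{2} i \sqrt{5}\right)^{2} = \left(6 + \left(-7 + L + Z\right)\right) + \left(4 + i \sqrt{10}\right)^{2} = \left(-1 + L + Z\right) + \left(4 + i \sqrt{10}\right)^{2} = -1 + L + Z + \left(4 + i \sqrt{10}\right)^{2}$)
$u{\left(- \frac{8}{-6},-2 \right)} - 481 = \left(5 - 2 - \frac{8}{-6} + 8 i \sqrt{10}\right) - 481 = \left(5 - 2 - - \frac{4}{3} + 8 i \sqrt{10}\right) - 481 = \left(5 - 2 + \frac{4}{3} + 8 i \sqrt{10}\right) - 481 = \left(\frac{13}{3} + 8 i \sqrt{10}\right) - 481 = - \frac{1430}{3} + 8 i \sqrt{10}$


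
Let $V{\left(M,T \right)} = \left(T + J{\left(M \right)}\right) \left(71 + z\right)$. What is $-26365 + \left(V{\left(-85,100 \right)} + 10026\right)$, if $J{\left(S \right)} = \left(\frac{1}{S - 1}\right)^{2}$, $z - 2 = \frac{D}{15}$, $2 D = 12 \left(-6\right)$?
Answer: $- \frac{343137067}{36980} \approx -9279.0$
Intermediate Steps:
$D = -36$ ($D = \frac{12 \left(-6\right)}{2} = \frac{1}{2} \left(-72\right) = -36$)
$z = - \frac{2}{5}$ ($z = 2 - \frac{36}{15} = 2 - \frac{12}{5} = - \frac{2}{5} \approx -0.4$)
$J{\left(S \right)} = \frac{1}{\left(-1 + S\right)^{2}}$ ($J{\left(S \right)} = \left(\frac{1}{-1 + S}\right)^{2} = \frac{1}{\left(-1 + S\right)^{2}}$)
$V{\left(M,T \right)} = \frac{353 T}{5} + \frac{353}{5 \left(-1 + M\right)^{2}}$ ($V{\left(M,T \right)} = \left(T + \frac{1}{\left(-1 + M\right)^{2}}\right) \left(71 - \frac{2}{5}\right) = \left(T + \frac{1}{\left(-1 + M\right)^{2}}\right) \frac{353}{5} = \frac{353 T}{5} + \frac{353}{5 \left(-1 + M\right)^{2}}$)
$-26365 + \left(V{\left(-85,100 \right)} + 10026\right) = -26365 + \left(\left(\frac{353}{5} \cdot 100 + \frac{353}{5 \left(-1 - 85\right)^{2}}\right) + 10026\right) = -26365 + \left(\left(7060 + \frac{353}{5 \cdot 7396}\right) + 10026\right) = -26365 + \left(\left(7060 + \frac{353}{5} \cdot \frac{1}{7396}\right) + 10026\right) = -26365 + \left(\left(7060 + \frac{353}{36980}\right) + 10026\right) = -26365 + \left(\frac{261079153}{36980} + 10026\right) = -26365 + \frac{631840633}{36980} = - \frac{343137067}{36980}$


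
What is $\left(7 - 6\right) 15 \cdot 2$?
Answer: $30$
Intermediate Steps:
$\left(7 - 6\right) 15 \cdot 2 = 1 \cdot 15 \cdot 2 = 15 \cdot 2 = 30$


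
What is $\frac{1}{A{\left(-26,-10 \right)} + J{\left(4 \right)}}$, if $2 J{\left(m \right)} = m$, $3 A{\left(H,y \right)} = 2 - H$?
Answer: $\frac{3}{34} \approx 0.088235$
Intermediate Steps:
$A{\left(H,y \right)} = \frac{2}{3} - \frac{H}{3}$ ($A{\left(H,y \right)} = \frac{2 - H}{3} = \frac{2}{3} - \frac{H}{3}$)
$J{\left(m \right)} = \frac{m}{2}$
$\frac{1}{A{\left(-26,-10 \right)} + J{\left(4 \right)}} = \frac{1}{\left(\frac{2}{3} - - \frac{26}{3}\right) + \frac{1}{2} \cdot 4} = \frac{1}{\left(\frac{2}{3} + \frac{26}{3}\right) + 2} = \frac{1}{\frac{28}{3} + 2} = \frac{1}{\frac{34}{3}} = \frac{3}{34}$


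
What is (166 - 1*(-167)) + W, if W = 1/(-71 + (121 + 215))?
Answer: 88246/265 ≈ 333.00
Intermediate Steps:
W = 1/265 (W = 1/(-71 + 336) = 1/265 ≈ 0.0037736)
(166 - 1*(-167)) + W = (166 - 1*(-167)) + 1/265 = (166 + 167) + 1/265 = 333 + 1/265 = 88246/265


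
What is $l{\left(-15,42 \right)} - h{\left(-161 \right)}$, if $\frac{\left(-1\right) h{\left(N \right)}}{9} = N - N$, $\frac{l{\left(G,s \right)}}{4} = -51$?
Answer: $-204$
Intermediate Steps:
$l{\left(G,s \right)} = -204$ ($l{\left(G,s \right)} = 4 \left(-51\right) = -204$)
$h{\left(N \right)} = 0$ ($h{\left(N \right)} = - 9 \left(N - N\right) = \left(-9\right) 0 = 0$)
$l{\left(-15,42 \right)} - h{\left(-161 \right)} = -204 - 0 = -204 + 0 = -204$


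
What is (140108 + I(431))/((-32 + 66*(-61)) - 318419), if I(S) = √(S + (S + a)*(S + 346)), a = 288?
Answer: -140108/322477 - √559094/322477 ≈ -0.43679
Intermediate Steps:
I(S) = √(S + (288 + S)*(346 + S)) (I(S) = √(S + (S + 288)*(S + 346)) = √(S + (288 + S)*(346 + S)))
(140108 + I(431))/((-32 + 66*(-61)) - 318419) = (140108 + √(99648 + 431² + 635*431))/((-32 + 66*(-61)) - 318419) = (140108 + √(99648 + 185761 + 273685))/((-32 - 4026) - 318419) = (140108 + √559094)/(-4058 - 318419) = (140108 + √559094)/(-322477) = (140108 + √559094)*(-1/322477) = -140108/322477 - √559094/322477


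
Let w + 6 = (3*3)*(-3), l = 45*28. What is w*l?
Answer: -41580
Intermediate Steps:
l = 1260
w = -33 (w = -6 + (3*3)*(-3) = -6 + 9*(-3) = -6 - 27 = -33)
w*l = -33*1260 = -41580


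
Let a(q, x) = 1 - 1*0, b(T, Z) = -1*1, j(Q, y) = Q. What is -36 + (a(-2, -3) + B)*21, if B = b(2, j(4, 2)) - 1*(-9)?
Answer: 153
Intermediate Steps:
b(T, Z) = -1
a(q, x) = 1 (a(q, x) = 1 + 0 = 1)
B = 8 (B = -1 - 1*(-9) = -1 + 9 = 8)
-36 + (a(-2, -3) + B)*21 = -36 + (1 + 8)*21 = -36 + 9*21 = -36 + 189 = 153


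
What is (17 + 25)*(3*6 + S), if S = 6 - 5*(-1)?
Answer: 1218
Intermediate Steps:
S = 11 (S = 6 + 5 = 11)
(17 + 25)*(3*6 + S) = (17 + 25)*(3*6 + 11) = 42*(18 + 11) = 42*29 = 1218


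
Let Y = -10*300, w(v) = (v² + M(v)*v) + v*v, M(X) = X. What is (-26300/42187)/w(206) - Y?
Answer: 4028056940425/1342685649 ≈ 3000.0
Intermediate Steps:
w(v) = 3*v² (w(v) = (v² + v*v) + v*v = (v² + v²) + v² = 2*v² + v² = 3*v²)
Y = -3000
(-26300/42187)/w(206) - Y = (-26300/42187)/((3*206²)) - 1*(-3000) = (-26300*1/42187)/((3*42436)) + 3000 = -26300/42187/127308 + 3000 = -26300/42187*1/127308 + 3000 = -6575/1342685649 + 3000 = 4028056940425/1342685649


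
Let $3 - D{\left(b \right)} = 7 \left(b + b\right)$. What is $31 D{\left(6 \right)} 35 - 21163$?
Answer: $-109048$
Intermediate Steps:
$D{\left(b \right)} = 3 - 14 b$ ($D{\left(b \right)} = 3 - 7 \left(b + b\right) = 3 - 7 \cdot 2 b = 3 - 14 b$)
$31 D{\left(6 \right)} 35 - 21163 = 31 \left(3 - 84\right) 35 - 21163 = 31 \left(-81\right) 35 - 21163 = \left(-2511\right) 35 - 21163 = -87885 - 21163 = -109048$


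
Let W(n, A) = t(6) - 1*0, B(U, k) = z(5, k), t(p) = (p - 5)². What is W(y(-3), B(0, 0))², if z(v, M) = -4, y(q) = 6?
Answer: 1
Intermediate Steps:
t(p) = (-5 + p)²
B(U, k) = -4
W(n, A) = 1 (W(n, A) = (-5 + 6)² - 1*0 = 1² + 0 = 1 + 0 = 1)
W(y(-3), B(0, 0))² = 1² = 1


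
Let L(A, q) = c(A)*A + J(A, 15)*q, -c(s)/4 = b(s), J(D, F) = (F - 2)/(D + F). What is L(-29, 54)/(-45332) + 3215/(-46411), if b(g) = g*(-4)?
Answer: -5375451311/14727324164 ≈ -0.36500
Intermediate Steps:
J(D, F) = (-2 + F)/(D + F)
b(g) = -4*g
c(s) = 16*s (c(s) = -(-16)*s = 16*s)
L(A, q) = 16*A**2 + 13*q/(15 + A) (L(A, q) = (16*A)*A + ((-2 + 15)/(A + 15))*q = 16*A**2 + (13/(15 + A))*q = 16*A**2 + 13*q/(15 + A))
L(-29, 54)/(-45332) + 3215/(-46411) = ((13*54 + 16*(-29)**2*(15 - 29))/(15 - 29))/(-45332) + 3215/(-46411) = ((702 + 16*841*(-14))/(-14))*(-1/45332) + 3215*(-1/46411) = -(702 - 188384)/14*(-1/45332) - 3215/46411 = -1/14*(-187682)*(-1/45332) - 3215/46411 = (93841/7)*(-1/45332) - 3215/46411 = -93841/317324 - 3215/46411 = -5375451311/14727324164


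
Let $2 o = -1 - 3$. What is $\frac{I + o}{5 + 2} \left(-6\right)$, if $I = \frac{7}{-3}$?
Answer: $\frac{26}{7} \approx 3.7143$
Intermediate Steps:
$o = -2$ ($o = \frac{-1 - 3}{2} = \frac{1}{2} \left(-4\right) = -2$)
$I = - \frac{7}{3}$ ($I = 7 \left(- \frac{1}{3}\right) = - \frac{7}{3} \approx -2.3333$)
$\frac{I + o}{5 + 2} \left(-6\right) = \frac{- \frac{7}{3} - 2}{5 + 2} \left(-6\right) = - \frac{13}{3 \cdot 7} \left(-6\right) = \left(- \frac{13}{3}\right) \frac{1}{7} \left(-6\right) = \left(- \frac{13}{21}\right) \left(-6\right) = \frac{26}{7}$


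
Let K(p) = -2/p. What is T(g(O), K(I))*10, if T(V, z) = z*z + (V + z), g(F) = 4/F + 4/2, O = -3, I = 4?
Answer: 25/6 ≈ 4.1667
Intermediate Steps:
g(F) = 2 + 4/F (g(F) = 4/F + 4*(1/2) = 4/F + 2 = 2 + 4/F)
T(V, z) = V + z + z**2 (T(V, z) = z**2 + (V + z) = V + z + z**2)
T(g(O), K(I))*10 = ((2 + 4/(-3)) - 2/4 + (-2/4)**2)*10 = ((2 + 4*(-1/3)) - 2*1/4 + (-2*1/4)**2)*10 = ((2 - 4/3) - 1/2 + (-1/2)**2)*10 = (2/3 - 1/2 + 1/4)*10 = (5/12)*10 = 25/6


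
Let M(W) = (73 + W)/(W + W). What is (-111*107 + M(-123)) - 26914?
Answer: -4771268/123 ≈ -38791.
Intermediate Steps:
M(W) = (73 + W)/(2*W) (M(W) = (73 + W)/((2*W)) = (73 + W)*(1/(2*W)) = (73 + W)/(2*W))
(-111*107 + M(-123)) - 26914 = (-111*107 + (1/2)*(73 - 123)/(-123)) - 26914 = (-11877 + (1/2)*(-1/123)*(-50)) - 26914 = (-11877 + 25/123) - 26914 = -1460846/123 - 26914 = -4771268/123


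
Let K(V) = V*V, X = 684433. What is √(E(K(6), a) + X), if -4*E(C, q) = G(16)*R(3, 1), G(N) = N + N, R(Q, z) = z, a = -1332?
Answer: 5*√27377 ≈ 827.30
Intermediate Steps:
K(V) = V²
G(N) = 2*N
E(C, q) = -8 (E(C, q) = -2*16/4 = -8)
√(E(K(6), a) + X) = √(-8 + 684433) = √684425 = 5*√27377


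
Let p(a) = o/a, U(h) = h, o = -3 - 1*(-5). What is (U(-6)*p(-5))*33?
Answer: 396/5 ≈ 79.200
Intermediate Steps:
o = 2 (o = -3 + 5 = 2)
p(a) = 2/a
(U(-6)*p(-5))*33 = -12/(-5)*33 = -12*(-1)/5*33 = -6*(-⅖)*33 = (12/5)*33 = 396/5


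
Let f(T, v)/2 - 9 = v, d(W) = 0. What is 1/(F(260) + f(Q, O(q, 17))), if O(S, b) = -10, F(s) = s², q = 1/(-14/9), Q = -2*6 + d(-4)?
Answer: 1/67598 ≈ 1.4793e-5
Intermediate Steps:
Q = -12 (Q = -2*6 + 0 = -12 + 0 = -12)
q = -9/14 (q = 1/(-14*⅑) = 1/(-14/9) = -9/14 ≈ -0.64286)
f(T, v) = 18 + 2*v
1/(F(260) + f(Q, O(q, 17))) = 1/(260² + (18 + 2*(-10))) = 1/(67600 + (18 - 20)) = 1/(67600 - 2) = 1/67598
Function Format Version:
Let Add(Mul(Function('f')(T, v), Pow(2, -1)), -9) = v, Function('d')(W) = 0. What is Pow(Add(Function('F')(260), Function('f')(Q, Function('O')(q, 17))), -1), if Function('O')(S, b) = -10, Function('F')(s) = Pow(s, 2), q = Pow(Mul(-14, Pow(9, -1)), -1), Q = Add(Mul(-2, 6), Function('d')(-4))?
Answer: Rational(1, 67598) ≈ 1.4793e-5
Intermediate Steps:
Q = -12 (Q = Add(Mul(-2, 6), 0) = Add(-12, 0) = -12)
q = Rational(-9, 14) (q = Pow(Mul(-14, Rational(1, 9)), -1) = Pow(Rational(-14, 9), -1) = Rational(-9, 14) ≈ -0.64286)
Function('f')(T, v) = Add(18, Mul(2, v))
Pow(Add(Function('F')(260), Function('f')(Q, Function('O')(q, 17))), -1) = Pow(Add(Pow(260, 2), Add(18, Mul(2, -10))), -1) = Pow(Add(67600, Add(18, -20)), -1) = Pow(Add(67600, -2), -1) = Pow(67598, -1) = Rational(1, 67598)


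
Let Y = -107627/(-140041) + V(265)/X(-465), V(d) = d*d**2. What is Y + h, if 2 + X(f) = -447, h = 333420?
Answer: 18358856958678/62878409 ≈ 2.9197e+5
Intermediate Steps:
X(f) = -449 (X(f) = -2 - 447 = -449)
V(d) = d**3
Y = -2606062170102/62878409 (Y = -107627/(-140041) + 265**3/(-449) = -107627*(-1/140041) + 18609625*(-1/449) = 107627/140041 - 18609625/449 = -2606062170102/62878409 ≈ -41446.)
Y + h = -2606062170102/62878409 + 333420 = 18358856958678/62878409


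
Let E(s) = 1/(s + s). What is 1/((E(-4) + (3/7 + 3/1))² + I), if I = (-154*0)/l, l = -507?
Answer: 3136/34225 ≈ 0.091629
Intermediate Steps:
E(s) = 1/(2*s)
I = 0 (I = -154*0/(-507) = 0*(-1/507) = 0)
1/((E(-4) + (3/7 + 3/1))² + I) = 1/(((½)/(-4) + (3/7 + 3/1))² + 0) = 1/(((½)*(-¼) + (3*(⅐) + 3*1))² + 0) = 1/((-⅛ + (3/7 + 3))² + 0) = 1/((-⅛ + 24/7)² + 0) = 1/((185/56)² + 0) = 1/(34225/3136 + 0) = 1/(34225/3136) = 3136/34225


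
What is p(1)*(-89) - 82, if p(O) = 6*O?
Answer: -616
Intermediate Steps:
p(1)*(-89) - 82 = (6*1)*(-89) - 82 = 6*(-89) - 82 = -534 - 82 = -616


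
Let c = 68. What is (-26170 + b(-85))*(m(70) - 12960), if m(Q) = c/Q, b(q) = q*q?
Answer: 1718561574/7 ≈ 2.4551e+8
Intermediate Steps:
b(q) = q**2
m(Q) = 68/Q
(-26170 + b(-85))*(m(70) - 12960) = (-26170 + (-85)**2)*(68/70 - 12960) = (-26170 + 7225)*(68*(1/70) - 12960) = -18945*(34/35 - 12960) = -18945*(-453566/35) = 1718561574/7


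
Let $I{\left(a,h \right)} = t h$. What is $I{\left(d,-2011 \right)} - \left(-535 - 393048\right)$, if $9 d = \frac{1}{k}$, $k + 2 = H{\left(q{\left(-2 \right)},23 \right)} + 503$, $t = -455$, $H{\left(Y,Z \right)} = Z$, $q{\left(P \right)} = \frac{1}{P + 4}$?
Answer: $1308588$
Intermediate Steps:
$q{\left(P \right)} = \frac{1}{4 + P}$
$k = 524$ ($k = -2 + \left(23 + 503\right) = -2 + 526 = 524$)
$d = \frac{1}{4716}$ ($d = \frac{1}{9 \cdot 524} = \frac{1}{9} \cdot \frac{1}{524} = \frac{1}{4716} \approx 0.00021204$)
$I{\left(a,h \right)} = - 455 h$
$I{\left(d,-2011 \right)} - \left(-535 - 393048\right) = \left(-455\right) \left(-2011\right) - \left(-535 - 393048\right) = 915005 - \left(-535 - 393048\right) = 915005 - -393583 = 915005 + 393583 = 1308588$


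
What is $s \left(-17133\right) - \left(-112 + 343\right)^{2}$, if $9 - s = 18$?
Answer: $100836$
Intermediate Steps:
$s = -9$ ($s = 9 - 18 = -9$)
$s \left(-17133\right) - \left(-112 + 343\right)^{2} = \left(-9\right) \left(-17133\right) - \left(-112 + 343\right)^{2} = 154197 - 231^{2} = 154197 - 53361 = 100836$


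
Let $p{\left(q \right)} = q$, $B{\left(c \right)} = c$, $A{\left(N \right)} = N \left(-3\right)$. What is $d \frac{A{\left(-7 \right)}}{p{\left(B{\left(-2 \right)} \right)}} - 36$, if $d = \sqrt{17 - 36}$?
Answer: $-36 - \frac{21 i \sqrt{19}}{2} \approx -36.0 - 45.768 i$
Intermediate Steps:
$A{\left(N \right)} = - 3 N$
$d = i \sqrt{19}$ ($d = \sqrt{-19} = i \sqrt{19} \approx 4.3589 i$)
$d \frac{A{\left(-7 \right)}}{p{\left(B{\left(-2 \right)} \right)}} - 36 = i \sqrt{19} \frac{\left(-3\right) \left(-7\right)}{-2} - 36 = i \sqrt{19} \cdot 21 \left(- \frac{1}{2}\right) - 36 = i \sqrt{19} \left(- \frac{21}{2}\right) - 36 = - \frac{21 i \sqrt{19}}{2} - 36 = -36 - \frac{21 i \sqrt{19}}{2}$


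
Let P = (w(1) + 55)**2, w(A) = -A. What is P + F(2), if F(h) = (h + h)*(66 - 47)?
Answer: 2992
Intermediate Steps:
F(h) = 38*h (F(h) = (2*h)*19 = 38*h)
P = 2916 (P = (-1*1 + 55)**2 = (-1 + 55)**2 = 54**2 = 2916)
P + F(2) = 2916 + 38*2 = 2916 + 76 = 2992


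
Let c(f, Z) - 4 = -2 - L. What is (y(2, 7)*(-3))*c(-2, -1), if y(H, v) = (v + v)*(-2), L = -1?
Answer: 252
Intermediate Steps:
c(f, Z) = 3 (c(f, Z) = 4 + (-2 - 1*(-1)) = 4 + (-2 + 1) = 4 - 1 = 3)
y(H, v) = -4*v (y(H, v) = (2*v)*(-2) = -4*v)
(y(2, 7)*(-3))*c(-2, -1) = (-4*7*(-3))*3 = -28*(-3)*3 = 84*3 = 252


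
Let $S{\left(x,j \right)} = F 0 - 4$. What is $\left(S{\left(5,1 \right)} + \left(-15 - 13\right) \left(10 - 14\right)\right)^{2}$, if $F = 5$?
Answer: $11664$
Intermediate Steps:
$S{\left(x,j \right)} = -4$ ($S{\left(x,j \right)} = 5 \cdot 0 - 4 = 0 - 4 = -4$)
$\left(S{\left(5,1 \right)} + \left(-15 - 13\right) \left(10 - 14\right)\right)^{2} = \left(-4 + \left(-15 - 13\right) \left(10 - 14\right)\right)^{2} = \left(-4 - -112\right)^{2} = \left(-4 + 112\right)^{2} = 108^{2} = 11664$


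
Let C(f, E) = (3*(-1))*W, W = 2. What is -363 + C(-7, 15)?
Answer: -369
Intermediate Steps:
C(f, E) = -6 (C(f, E) = (3*(-1))*2 = -3*2 = -6)
-363 + C(-7, 15) = -363 - 6 = -369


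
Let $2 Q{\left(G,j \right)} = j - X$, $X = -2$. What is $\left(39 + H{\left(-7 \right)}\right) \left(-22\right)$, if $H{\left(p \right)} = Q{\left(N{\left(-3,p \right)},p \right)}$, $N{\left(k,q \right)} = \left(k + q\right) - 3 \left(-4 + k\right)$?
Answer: $-803$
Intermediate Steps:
$N{\left(k,q \right)} = 12 + q - 2 k$ ($N{\left(k,q \right)} = \left(k + q\right) - \left(-12 + 3 k\right) = 12 + q - 2 k$)
$Q{\left(G,j \right)} = 1 + \frac{j}{2}$ ($Q{\left(G,j \right)} = \frac{j - -2}{2} = \frac{j + 2}{2} = \frac{2 + j}{2} = 1 + \frac{j}{2}$)
$H{\left(p \right)} = 1 + \frac{p}{2}$
$\left(39 + H{\left(-7 \right)}\right) \left(-22\right) = \left(39 + \left(1 + \frac{1}{2} \left(-7\right)\right)\right) \left(-22\right) = \left(39 + \left(1 - \frac{7}{2}\right)\right) \left(-22\right) = \left(39 - \frac{5}{2}\right) \left(-22\right) = \frac{73}{2} \left(-22\right) = -803$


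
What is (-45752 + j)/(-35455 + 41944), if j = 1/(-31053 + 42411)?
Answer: -519651215/73702062 ≈ -7.0507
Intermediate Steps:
j = 1/11358 ≈ 8.8044e-5
(-45752 + j)/(-35455 + 41944) = (-45752 + 1/11358)/(-35455 + 41944) = -519651215/11358/6489 = -519651215/11358*1/6489 = -519651215/73702062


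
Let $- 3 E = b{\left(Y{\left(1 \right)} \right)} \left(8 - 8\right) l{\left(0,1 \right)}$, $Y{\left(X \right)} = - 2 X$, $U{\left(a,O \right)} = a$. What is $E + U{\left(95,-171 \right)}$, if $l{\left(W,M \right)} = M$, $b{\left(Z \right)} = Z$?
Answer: $95$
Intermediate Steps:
$Y{\left(X \right)} = - 2 X$
$E = 0$ ($E = - \frac{\left(-2\right) 1 \left(8 - 8\right) 1}{3} = - \frac{- 2 \left(8 - 8\right) 1}{3} = - \frac{\left(-2\right) 0 \cdot 1}{3} = - \frac{0 \cdot 1}{3} = \left(- \frac{1}{3}\right) 0 = 0$)
$E + U{\left(95,-171 \right)} = 0 + 95 = 95$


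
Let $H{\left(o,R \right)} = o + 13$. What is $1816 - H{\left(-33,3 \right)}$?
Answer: $1836$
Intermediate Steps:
$H{\left(o,R \right)} = 13 + o$
$1816 - H{\left(-33,3 \right)} = 1816 - \left(13 - 33\right) = 1816 - -20 = 1816 + 20 = 1836$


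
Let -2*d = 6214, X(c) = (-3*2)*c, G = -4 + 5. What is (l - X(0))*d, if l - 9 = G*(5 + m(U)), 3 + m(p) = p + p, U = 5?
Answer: -65247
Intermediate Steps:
m(p) = -3 + 2*p (m(p) = -3 + (p + p) = -3 + 2*p)
G = 1
X(c) = -6*c
d = -3107 (d = -½*6214 = -3107)
l = 21 (l = 9 + 1*(5 + (-3 + 2*5)) = 9 + 1*(5 + (-3 + 10)) = 9 + 1*(5 + 7) = 9 + 1*12 = 9 + 12 = 21)
(l - X(0))*d = (21 - (-6)*0)*(-3107) = (21 - 1*0)*(-3107) = (21 + 0)*(-3107) = 21*(-3107) = -65247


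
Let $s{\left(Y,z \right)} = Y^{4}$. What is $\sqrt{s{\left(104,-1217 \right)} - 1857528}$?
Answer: $82 \sqrt{17122} \approx 10730.0$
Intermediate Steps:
$\sqrt{s{\left(104,-1217 \right)} - 1857528} = \sqrt{104^{4} - 1857528} = \sqrt{116985856 - 1857528} = \sqrt{115128328} = 82 \sqrt{17122}$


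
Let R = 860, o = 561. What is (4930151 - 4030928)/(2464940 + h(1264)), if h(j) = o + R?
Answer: 899223/2466361 ≈ 0.36459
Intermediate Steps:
h(j) = 1421 (h(j) = 561 + 860 = 1421)
(4930151 - 4030928)/(2464940 + h(1264)) = (4930151 - 4030928)/(2464940 + 1421) = 899223/2466361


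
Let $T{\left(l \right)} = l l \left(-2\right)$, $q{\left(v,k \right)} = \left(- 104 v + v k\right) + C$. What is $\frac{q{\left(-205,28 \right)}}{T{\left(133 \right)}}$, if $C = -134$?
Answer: $- \frac{7723}{17689} \approx -0.4366$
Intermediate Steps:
$q{\left(v,k \right)} = -134 - 104 v + k v$ ($q{\left(v,k \right)} = \left(- 104 v + v k\right) - 134 = \left(- 104 v + k v\right) - 134 = -134 - 104 v + k v$)
$T{\left(l \right)} = - 2 l^{2}$ ($T{\left(l \right)} = l^{2} \left(-2\right) = - 2 l^{2}$)
$\frac{q{\left(-205,28 \right)}}{T{\left(133 \right)}} = \frac{-134 - -21320 + 28 \left(-205\right)}{\left(-2\right) 133^{2}} = \frac{-134 + 21320 - 5740}{\left(-2\right) 17689} = \frac{15446}{-35378} = 15446 \left(- \frac{1}{35378}\right) = - \frac{7723}{17689}$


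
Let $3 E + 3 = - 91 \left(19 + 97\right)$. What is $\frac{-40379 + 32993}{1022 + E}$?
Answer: $\frac{22158}{7493} \approx 2.9572$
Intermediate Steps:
$E = - \frac{10559}{3}$ ($E = -1 + \frac{\left(-91\right) \left(19 + 97\right)}{3} = -1 + \frac{\left(-91\right) 116}{3} = -1 + \frac{1}{3} \left(-10556\right) = -1 - \frac{10556}{3} = - \frac{10559}{3} \approx -3519.7$)
$\frac{-40379 + 32993}{1022 + E} = \frac{-40379 + 32993}{1022 - \frac{10559}{3}} = - \frac{7386}{- \frac{7493}{3}} = \left(-7386\right) \left(- \frac{3}{7493}\right) = \frac{22158}{7493}$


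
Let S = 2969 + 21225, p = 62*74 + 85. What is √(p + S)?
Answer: √28867 ≈ 169.90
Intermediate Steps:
p = 4673 (p = 4588 + 85 = 4673)
S = 24194
√(p + S) = √(4673 + 24194) = √28867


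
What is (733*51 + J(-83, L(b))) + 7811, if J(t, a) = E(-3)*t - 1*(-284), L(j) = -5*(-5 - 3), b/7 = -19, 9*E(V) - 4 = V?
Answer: 409219/9 ≈ 45469.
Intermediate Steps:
E(V) = 4/9 + V/9
b = -133 (b = 7*(-19) = -133)
L(j) = 40 (L(j) = -5*(-8) = 40)
J(t, a) = 284 + t/9 (J(t, a) = (4/9 + (⅑)*(-3))*t - 1*(-284) = (4/9 - ⅓)*t + 284 = t/9 + 284 = 284 + t/9)
(733*51 + J(-83, L(b))) + 7811 = (733*51 + (284 + (⅑)*(-83))) + 7811 = (37383 + (284 - 83/9)) + 7811 = (37383 + 2473/9) + 7811 = 338920/9 + 7811 = 409219/9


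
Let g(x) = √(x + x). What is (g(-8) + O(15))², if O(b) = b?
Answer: 209 + 120*I ≈ 209.0 + 120.0*I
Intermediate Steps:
g(x) = √2*√x (g(x) = √(2*x) = √2*√x)
(g(-8) + O(15))² = (√2*√(-8) + 15)² = (√2*(2*I*√2) + 15)² = (4*I + 15)² = (15 + 4*I)²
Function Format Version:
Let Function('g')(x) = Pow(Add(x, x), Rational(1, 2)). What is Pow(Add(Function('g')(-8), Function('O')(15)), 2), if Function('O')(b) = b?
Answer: Add(209, Mul(120, I)) ≈ Add(209.00, Mul(120.00, I))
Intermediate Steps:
Function('g')(x) = Mul(Pow(2, Rational(1, 2)), Pow(x, Rational(1, 2))) (Function('g')(x) = Pow(Mul(2, x), Rational(1, 2)) = Mul(Pow(2, Rational(1, 2)), Pow(x, Rational(1, 2))))
Pow(Add(Function('g')(-8), Function('O')(15)), 2) = Pow(Add(Mul(Pow(2, Rational(1, 2)), Pow(-8, Rational(1, 2))), 15), 2) = Pow(Add(Mul(Pow(2, Rational(1, 2)), Mul(2, I, Pow(2, Rational(1, 2)))), 15), 2) = Pow(Add(Mul(4, I), 15), 2) = Pow(Add(15, Mul(4, I)), 2)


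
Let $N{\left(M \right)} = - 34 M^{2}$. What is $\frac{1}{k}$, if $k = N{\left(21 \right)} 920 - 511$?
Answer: $- \frac{1}{13794991} \approx -7.249 \cdot 10^{-8}$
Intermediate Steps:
$k = -13794991$ ($k = - 34 \cdot 21^{2} \cdot 920 - 511 = \left(-34\right) 441 \cdot 920 - 511 = \left(-14994\right) 920 - 511 = -13794480 - 511 = -13794991$)
$\frac{1}{k} = \frac{1}{-13794991} = - \frac{1}{13794991}$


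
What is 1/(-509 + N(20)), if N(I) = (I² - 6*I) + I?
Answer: -1/209 ≈ -0.0047847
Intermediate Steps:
N(I) = I² - 5*I
1/(-509 + N(20)) = 1/(-509 + 20*(-5 + 20)) = 1/(-509 + 20*15) = 1/(-509 + 300) = 1/(-209) = -1/209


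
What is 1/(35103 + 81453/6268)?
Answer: 6268/220107057 ≈ 2.8477e-5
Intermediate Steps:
1/(35103 + 81453/6268) = 1/(220107057/6268) = 6268/220107057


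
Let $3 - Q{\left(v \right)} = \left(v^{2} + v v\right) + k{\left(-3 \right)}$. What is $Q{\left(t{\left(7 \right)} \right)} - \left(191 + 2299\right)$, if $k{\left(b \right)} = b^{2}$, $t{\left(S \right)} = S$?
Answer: $-2594$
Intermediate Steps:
$Q{\left(v \right)} = -6 - 2 v^{2}$ ($Q{\left(v \right)} = 3 - \left(\left(v^{2} + v v\right) + \left(-3\right)^{2}\right) = 3 - \left(\left(v^{2} + v^{2}\right) + 9\right) = 3 - \left(2 v^{2} + 9\right) = 3 - \left(9 + 2 v^{2}\right) = -6 - 2 v^{2}$)
$Q{\left(t{\left(7 \right)} \right)} - \left(191 + 2299\right) = \left(-6 - 2 \cdot 7^{2}\right) - \left(191 + 2299\right) = \left(-6 - 98\right) - 2490 = -104 - 2490 = -2594$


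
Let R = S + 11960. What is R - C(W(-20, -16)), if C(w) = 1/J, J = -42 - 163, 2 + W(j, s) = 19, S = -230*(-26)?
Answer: 3677701/205 ≈ 17940.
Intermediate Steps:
S = 5980
W(j, s) = 17 (W(j, s) = -2 + 19 = 17)
R = 17940 (R = 5980 + 11960 = 17940)
J = -205
C(w) = -1/205 (C(w) = 1/(-205) = -1/205)
R - C(W(-20, -16)) = 17940 - 1*(-1/205) = 17940 + 1/205 = 3677701/205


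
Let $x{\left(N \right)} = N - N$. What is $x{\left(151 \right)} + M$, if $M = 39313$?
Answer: $39313$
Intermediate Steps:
$x{\left(N \right)} = 0$
$x{\left(151 \right)} + M = 0 + 39313 = 39313$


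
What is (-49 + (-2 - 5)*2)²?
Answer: 3969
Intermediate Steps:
(-49 + (-2 - 5)*2)² = (-49 - 7*2)² = (-49 - 14)² = (-63)² = 3969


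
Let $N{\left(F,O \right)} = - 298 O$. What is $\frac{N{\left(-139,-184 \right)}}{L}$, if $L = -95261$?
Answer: $- \frac{54832}{95261} \approx -0.5756$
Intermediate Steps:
$\frac{N{\left(-139,-184 \right)}}{L} = \frac{\left(-298\right) \left(-184\right)}{-95261} = 54832 \left(- \frac{1}{95261}\right) = - \frac{54832}{95261}$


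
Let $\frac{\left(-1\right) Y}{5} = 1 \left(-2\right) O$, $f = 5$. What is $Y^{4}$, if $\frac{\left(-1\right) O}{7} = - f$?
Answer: $15006250000$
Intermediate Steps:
$O = 35$ ($O = - 7 \left(\left(-1\right) 5\right) = \left(-7\right) \left(-5\right) = 35$)
$Y = 350$ ($Y = - 5 \cdot 1 \left(-2\right) 35 = - 5 \left(\left(-2\right) 35\right) = \left(-5\right) \left(-70\right) = 350$)
$Y^{4} = 350^{4} = 15006250000$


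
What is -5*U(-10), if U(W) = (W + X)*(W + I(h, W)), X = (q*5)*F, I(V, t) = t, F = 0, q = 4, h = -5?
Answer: -1000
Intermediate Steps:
X = 0 (X = (4*5)*0 = 20*0 = 0)
U(W) = 2*W² (U(W) = (W + 0)*(W + W) = W*(2*W) = 2*W²)
-5*U(-10) = -10*(-10)² = -10*100 = -5*200 = -1000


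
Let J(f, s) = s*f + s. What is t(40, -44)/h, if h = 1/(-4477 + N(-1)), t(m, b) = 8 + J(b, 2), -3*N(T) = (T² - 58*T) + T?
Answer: 350714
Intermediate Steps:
J(f, s) = s + f*s (J(f, s) = f*s + s = s + f*s)
N(T) = 19*T - T²/3 (N(T) = -((T² - 58*T) + T)/3 = -(T² - 57*T)/3 = 19*T - T²/3)
t(m, b) = 10 + 2*b (t(m, b) = 8 + 2*(1 + b) = 8 + (2 + 2*b) = 10 + 2*b)
h = -3/13489 (h = 1/(-4477 + (⅓)*(-1)*(57 - 1*(-1))) = 1/(-4477 + (⅓)*(-1)*(57 + 1)) = 1/(-4477 + (⅓)*(-1)*58) = 1/(-4477 - 58/3) = 1/(-13489/3) = -3/13489 ≈ -0.00022240)
t(40, -44)/h = (10 + 2*(-44))/(-3/13489) = (10 - 88)*(-13489/3) = -78*(-13489/3) = 350714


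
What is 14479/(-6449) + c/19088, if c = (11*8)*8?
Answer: -16989691/7693657 ≈ -2.2083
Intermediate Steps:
c = 704 (c = 88*8 = 704)
14479/(-6449) + c/19088 = 14479/(-6449) + 704/19088 = 14479*(-1/6449) + 704*(1/19088) = -14479/6449 + 44/1193 = -16989691/7693657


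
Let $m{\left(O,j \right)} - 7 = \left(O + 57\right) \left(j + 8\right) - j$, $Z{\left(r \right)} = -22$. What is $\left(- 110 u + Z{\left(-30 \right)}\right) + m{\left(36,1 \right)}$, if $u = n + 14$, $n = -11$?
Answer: $491$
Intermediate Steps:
$u = 3$ ($u = -11 + 14 = 3$)
$m{\left(O,j \right)} = 7 - j + \left(8 + j\right) \left(57 + O\right)$ ($m{\left(O,j \right)} = 7 - \left(j - \left(O + 57\right) \left(j + 8\right)\right) = 7 - \left(j - \left(57 + O\right) \left(8 + j\right)\right) = 7 - \left(j - \left(8 + j\right) \left(57 + O\right)\right) = 7 - j + \left(8 + j\right) \left(57 + O\right)$)
$\left(- 110 u + Z{\left(-30 \right)}\right) + m{\left(36,1 \right)} = \left(\left(-110\right) 3 - 22\right) + \left(463 + 8 \cdot 36 + 56 \cdot 1 + 36 \cdot 1\right) = \left(-330 - 22\right) + \left(463 + 288 + 56 + 36\right) = -352 + 843 = 491$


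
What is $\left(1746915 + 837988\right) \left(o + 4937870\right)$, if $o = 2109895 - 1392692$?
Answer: $14617815162919$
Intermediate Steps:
$o = 717203$
$\left(1746915 + 837988\right) \left(o + 4937870\right) = \left(1746915 + 837988\right) \left(717203 + 4937870\right) = 2584903 \cdot 5655073 = 14617815162919$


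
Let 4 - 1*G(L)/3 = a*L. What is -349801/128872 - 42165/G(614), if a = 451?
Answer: -9505209895/3568594552 ≈ -2.6636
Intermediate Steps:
G(L) = 12 - 1353*L
-349801/128872 - 42165/G(614) = -349801/128872 - 42165/(12 - 1353*614) = -349801*1/128872 - 42165/(12 - 830742) = -349801/128872 - 42165/(-830730) = -349801/128872 - 42165*(-1/830730) = -349801/128872 + 2811/55382 = -9505209895/3568594552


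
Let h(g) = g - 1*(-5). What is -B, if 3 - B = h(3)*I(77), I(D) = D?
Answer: 613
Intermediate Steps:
h(g) = 5 + g (h(g) = g + 5 = 5 + g)
B = -613 (B = 3 - (5 + 3)*77 = 3 - 8*77 = 3 - 1*616 = 3 - 616 = -613)
-B = -1*(-613) = 613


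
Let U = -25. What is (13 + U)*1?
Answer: -12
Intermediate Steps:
(13 + U)*1 = (13 - 25)*1 = -12*1 = -12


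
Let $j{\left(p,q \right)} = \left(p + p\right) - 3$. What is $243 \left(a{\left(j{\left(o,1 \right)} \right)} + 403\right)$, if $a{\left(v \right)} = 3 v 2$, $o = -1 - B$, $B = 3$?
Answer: $81891$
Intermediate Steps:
$o = -4$ ($o = -1 - 3 = -4$)
$j{\left(p,q \right)} = -3 + 2 p$ ($j{\left(p,q \right)} = 2 p - 3 = -3 + 2 p$)
$a{\left(v \right)} = 6 v$
$243 \left(a{\left(j{\left(o,1 \right)} \right)} + 403\right) = 243 \left(6 \left(-3 + 2 \left(-4\right)\right) + 403\right) = 243 \left(6 \left(-3 - 8\right) + 403\right) = 243 \left(6 \left(-11\right) + 403\right) = 243 \left(-66 + 403\right) = 243 \cdot 337 = 81891$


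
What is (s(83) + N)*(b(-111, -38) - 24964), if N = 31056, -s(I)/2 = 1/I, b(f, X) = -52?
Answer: -64482392336/83 ≈ -7.7690e+8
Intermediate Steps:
s(I) = -2/I
(s(83) + N)*(b(-111, -38) - 24964) = (-2/83 + 31056)*(-52 - 24964) = (-2*1/83 + 31056)*(-25016) = (-2/83 + 31056)*(-25016) = (2577646/83)*(-25016) = -64482392336/83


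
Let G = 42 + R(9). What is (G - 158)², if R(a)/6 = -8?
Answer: 26896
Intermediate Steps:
R(a) = -48 (R(a) = 6*(-8) = -48)
G = -6 (G = 42 - 48 = -6)
(G - 158)² = (-6 - 158)² = (-164)² = 26896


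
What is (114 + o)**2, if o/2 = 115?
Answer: 118336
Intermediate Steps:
o = 230 (o = 2*115 = 230)
(114 + o)**2 = (114 + 230)**2 = 344**2 = 118336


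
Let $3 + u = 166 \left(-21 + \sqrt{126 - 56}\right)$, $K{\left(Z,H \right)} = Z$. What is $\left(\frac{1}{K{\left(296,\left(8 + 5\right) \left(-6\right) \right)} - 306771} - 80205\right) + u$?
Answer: $- \frac{25650118651}{306475} + 166 \sqrt{70} \approx -82305.0$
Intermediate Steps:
$u = -3489 + 166 \sqrt{70}$ ($u = -3 + 166 \left(-21 + \sqrt{126 - 56}\right) = -3 + 166 \left(-21 + \sqrt{70}\right) = -3 - \left(3486 - 166 \sqrt{70}\right) = -3489 + 166 \sqrt{70} \approx -2100.1$)
$\left(\frac{1}{K{\left(296,\left(8 + 5\right) \left(-6\right) \right)} - 306771} - 80205\right) + u = \left(\frac{1}{296 - 306771} - 80205\right) - \left(3489 - 166 \sqrt{70}\right) = \left(\frac{1}{-306475} - 80205\right) - \left(3489 - 166 \sqrt{70}\right) = \left(- \frac{1}{306475} - 80205\right) - \left(3489 - 166 \sqrt{70}\right) = - \frac{24580827376}{306475} - \left(3489 - 166 \sqrt{70}\right) = - \frac{25650118651}{306475} + 166 \sqrt{70}$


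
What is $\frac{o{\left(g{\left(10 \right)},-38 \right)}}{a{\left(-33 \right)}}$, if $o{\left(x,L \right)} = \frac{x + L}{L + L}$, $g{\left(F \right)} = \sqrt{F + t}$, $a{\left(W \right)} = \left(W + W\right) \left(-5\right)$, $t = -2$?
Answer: $\frac{1}{660} - \frac{\sqrt{2}}{12540} \approx 0.0014024$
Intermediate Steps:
$a{\left(W \right)} = - 10 W$ ($a{\left(W \right)} = 2 W \left(-5\right) = - 10 W$)
$g{\left(F \right)} = \sqrt{-2 + F}$ ($g{\left(F \right)} = \sqrt{F - 2} = \sqrt{-2 + F}$)
$o{\left(x,L \right)} = \frac{L + x}{2 L}$
$\frac{o{\left(g{\left(10 \right)},-38 \right)}}{a{\left(-33 \right)}} = \frac{\frac{1}{2} \frac{1}{-38} \left(-38 + \sqrt{-2 + 10}\right)}{\left(-10\right) \left(-33\right)} = \frac{\frac{1}{2} \left(- \frac{1}{38}\right) \left(-38 + \sqrt{8}\right)}{330} = \frac{1}{2} \left(- \frac{1}{38}\right) \left(-38 + 2 \sqrt{2}\right) \frac{1}{330} = \left(\frac{1}{2} - \frac{\sqrt{2}}{38}\right) \frac{1}{330} = \frac{1}{660} - \frac{\sqrt{2}}{12540}$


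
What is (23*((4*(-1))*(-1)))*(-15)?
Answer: -1380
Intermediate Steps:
(23*((4*(-1))*(-1)))*(-15) = (23*(-4*(-1)))*(-15) = (23*4)*(-15) = 92*(-15) = -1380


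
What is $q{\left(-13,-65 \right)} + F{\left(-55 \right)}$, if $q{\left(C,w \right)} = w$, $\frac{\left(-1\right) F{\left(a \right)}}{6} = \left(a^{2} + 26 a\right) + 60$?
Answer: $-9995$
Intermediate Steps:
$F{\left(a \right)} = -360 - 156 a - 6 a^{2}$ ($F{\left(a \right)} = - 6 \left(\left(a^{2} + 26 a\right) + 60\right) = - 6 \left(60 + a^{2} + 26 a\right) = -360 - 156 a - 6 a^{2}$)
$q{\left(-13,-65 \right)} + F{\left(-55 \right)} = -65 - \left(-8220 + 18150\right) = -65 - 9930 = -9995$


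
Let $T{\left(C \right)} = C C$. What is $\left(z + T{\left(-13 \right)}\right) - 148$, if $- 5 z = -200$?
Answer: $61$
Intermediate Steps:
$z = 40$ ($z = \left(- \frac{1}{5}\right) \left(-200\right) = 40$)
$T{\left(C \right)} = C^{2}$
$\left(z + T{\left(-13 \right)}\right) - 148 = \left(40 + \left(-13\right)^{2}\right) - 148 = \left(40 + 169\right) - 148 = 209 - 148 = 61$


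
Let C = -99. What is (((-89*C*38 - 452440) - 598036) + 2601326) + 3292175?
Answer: 5177843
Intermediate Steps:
(((-89*C*38 - 452440) - 598036) + 2601326) + 3292175 = (((-89*(-99)*38 - 452440) - 598036) + 2601326) + 3292175 = (((8811*38 - 452440) - 598036) + 2601326) + 3292175 = (((334818 - 452440) - 598036) + 2601326) + 3292175 = ((-117622 - 598036) + 2601326) + 3292175 = (-715658 + 2601326) + 3292175 = 1885668 + 3292175 = 5177843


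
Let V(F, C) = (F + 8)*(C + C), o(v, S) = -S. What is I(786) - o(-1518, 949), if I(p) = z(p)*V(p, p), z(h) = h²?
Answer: 771113198677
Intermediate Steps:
V(F, C) = 2*C*(8 + F) (V(F, C) = (8 + F)*(2*C) = 2*C*(8 + F))
I(p) = 2*p³*(8 + p) (I(p) = p²*(2*p*(8 + p)) = 2*p³*(8 + p))
I(786) - o(-1518, 949) = 2*786³*(8 + 786) - (-1)*949 = 2*485587656*794 - 1*(-949) = 771113197728 + 949 = 771113198677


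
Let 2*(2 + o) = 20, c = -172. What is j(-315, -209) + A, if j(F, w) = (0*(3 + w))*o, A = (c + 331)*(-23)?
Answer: -3657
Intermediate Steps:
o = 8 (o = -2 + (1/2)*20 = -2 + 10 = 8)
A = -3657 (A = (-172 + 331)*(-23) = 159*(-23) = -3657)
j(F, w) = 0 (j(F, w) = (0*(3 + w))*8 = 0*8 = 0)
j(-315, -209) + A = 0 - 3657 = -3657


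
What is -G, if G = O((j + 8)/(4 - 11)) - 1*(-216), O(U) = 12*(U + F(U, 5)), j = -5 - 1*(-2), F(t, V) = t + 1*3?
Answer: -1644/7 ≈ -234.86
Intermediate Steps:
F(t, V) = 3 + t (F(t, V) = t + 3 = 3 + t)
j = -3 (j = -5 + 2 = -3)
O(U) = 36 + 24*U (O(U) = 12*(U + (3 + U)) = 12*(3 + 2*U) = 36 + 24*U)
G = 1644/7 (G = (36 + 24*((-3 + 8)/(4 - 11))) - 1*(-216) = (36 + 24*(5/(-7))) + 216 = (36 + 24*(5*(-⅐))) + 216 = (36 + 24*(-5/7)) + 216 = (36 - 120/7) + 216 = 132/7 + 216 = 1644/7 ≈ 234.86)
-G = -1*1644/7 = -1644/7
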